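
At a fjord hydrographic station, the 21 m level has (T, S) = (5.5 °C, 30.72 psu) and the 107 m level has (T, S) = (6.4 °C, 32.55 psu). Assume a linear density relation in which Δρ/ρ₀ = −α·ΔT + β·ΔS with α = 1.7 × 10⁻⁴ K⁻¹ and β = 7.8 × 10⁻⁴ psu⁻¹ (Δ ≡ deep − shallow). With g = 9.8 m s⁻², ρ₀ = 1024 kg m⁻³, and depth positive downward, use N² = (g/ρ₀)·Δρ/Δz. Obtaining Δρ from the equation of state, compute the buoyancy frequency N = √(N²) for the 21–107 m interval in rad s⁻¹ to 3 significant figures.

ΔT = +0.9 K, ΔS = +1.83 psu (deep − shallow).
Δρ/ρ₀ = −αΔT + βΔS = -1.53 × 10⁻⁴ + 1.4274 × 10⁻³ = 1.2744 × 10⁻³, so Δρ ≈ 1.305 kg m⁻³.
N² = (g/ρ₀)·Δρ/Δz = g·(Δρ/ρ₀)/Δz = 9.8 × 1.2744 × 10⁻³ / 86 = 1.4522 × 10⁻⁴ s⁻².
N = √(1.4522 × 10⁻⁴) = 0.012051 rad s⁻¹ ≈ 0.0121 rad s⁻¹.

0.0121 rad s⁻¹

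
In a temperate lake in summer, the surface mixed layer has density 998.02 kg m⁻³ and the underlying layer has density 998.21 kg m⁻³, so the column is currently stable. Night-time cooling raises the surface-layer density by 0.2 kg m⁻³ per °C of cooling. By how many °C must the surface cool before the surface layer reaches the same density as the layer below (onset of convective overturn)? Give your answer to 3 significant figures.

Density deficit of the surface layer: 998.21 − 998.02 = 0.19 kg m⁻³.
Required change = 0.19 / 0.2 = 0.950 °C.

0.950 °C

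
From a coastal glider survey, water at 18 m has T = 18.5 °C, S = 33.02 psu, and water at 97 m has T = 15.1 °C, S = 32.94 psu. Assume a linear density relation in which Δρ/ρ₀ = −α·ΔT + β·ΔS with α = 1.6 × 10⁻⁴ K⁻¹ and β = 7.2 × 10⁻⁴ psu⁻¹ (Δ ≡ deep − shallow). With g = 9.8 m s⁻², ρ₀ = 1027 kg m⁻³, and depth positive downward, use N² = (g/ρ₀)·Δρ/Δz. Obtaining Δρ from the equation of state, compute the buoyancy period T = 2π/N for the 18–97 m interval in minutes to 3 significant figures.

ΔT = -3.4 K, ΔS = -0.08 psu (deep − shallow).
Δρ/ρ₀ = −αΔT + βΔS = 5.44 × 10⁻⁴ − 5.76 × 10⁻⁵ = 4.864 × 10⁻⁴, so Δρ ≈ 0.4995 kg m⁻³.
N² = (g/ρ₀)·Δρ/Δz = g·(Δρ/ρ₀)/Δz = 9.8 × 4.864 × 10⁻⁴ / 79 = 6.0338 × 10⁻⁵ s⁻².
N = √(6.0338 × 10⁻⁵) = 7.7678 × 10⁻³ rad s⁻¹ → T = 2π/N = 808.88 s = 13.481 min ≈ 13.5 min.

13.5 min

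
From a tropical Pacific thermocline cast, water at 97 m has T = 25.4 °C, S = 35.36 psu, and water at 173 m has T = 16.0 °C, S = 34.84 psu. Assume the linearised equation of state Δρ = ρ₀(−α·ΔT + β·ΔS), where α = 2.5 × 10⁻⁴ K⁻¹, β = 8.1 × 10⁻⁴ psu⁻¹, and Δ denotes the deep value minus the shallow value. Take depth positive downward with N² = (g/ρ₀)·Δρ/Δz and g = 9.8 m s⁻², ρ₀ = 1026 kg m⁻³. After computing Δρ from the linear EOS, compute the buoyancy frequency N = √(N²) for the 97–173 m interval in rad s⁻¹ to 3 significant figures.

0.0158 rad s⁻¹

ΔT = -9.4 K, ΔS = -0.52 psu (deep − shallow).
Δρ/ρ₀ = −αΔT + βΔS = 2.35 × 10⁻³ − 4.212 × 10⁻⁴ = 1.9288 × 10⁻³, so Δρ ≈ 1.979 kg m⁻³.
N² = (g/ρ₀)·Δρ/Δz = g·(Δρ/ρ₀)/Δz = 9.8 × 1.9288 × 10⁻³ / 76 = 2.4871 × 10⁻⁴ s⁻².
N = √(2.4871 × 10⁻⁴) = 0.015771 rad s⁻¹ ≈ 0.0158 rad s⁻¹.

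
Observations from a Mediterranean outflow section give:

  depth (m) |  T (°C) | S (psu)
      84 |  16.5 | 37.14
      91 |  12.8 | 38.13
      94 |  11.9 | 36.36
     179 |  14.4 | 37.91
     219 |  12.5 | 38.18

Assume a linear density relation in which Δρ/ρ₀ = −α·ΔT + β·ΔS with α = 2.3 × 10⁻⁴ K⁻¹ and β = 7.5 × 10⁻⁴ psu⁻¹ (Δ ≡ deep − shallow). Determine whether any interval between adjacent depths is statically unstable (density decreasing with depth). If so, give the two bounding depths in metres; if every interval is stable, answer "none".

Evaluate Δρ/ρ₀ = −αΔT + βΔS across each adjacent pair:
  84–91 m: −αΔT+βΔS = −(2.3 × 10⁻⁴)(-3.7)+(7.5 × 10⁻⁴)(+0.99) = 1.6 × 10⁻³ → stable
  91–94 m: −αΔT+βΔS = −(2.3 × 10⁻⁴)(-0.9)+(7.5 × 10⁻⁴)(-1.77) = -1.1 × 10⁻³ → UNSTABLE
  94–179 m: −αΔT+βΔS = −(2.3 × 10⁻⁴)(+2.5)+(7.5 × 10⁻⁴)(+1.55) = 5.9 × 10⁻⁴ → stable
  179–219 m: −αΔT+βΔS = −(2.3 × 10⁻⁴)(-1.9)+(7.5 × 10⁻⁴)(+0.27) = 6.4 × 10⁻⁴ → stable
The 91–94 m interval has Δρ < 0: lighter water underlies denser water.

91–94 m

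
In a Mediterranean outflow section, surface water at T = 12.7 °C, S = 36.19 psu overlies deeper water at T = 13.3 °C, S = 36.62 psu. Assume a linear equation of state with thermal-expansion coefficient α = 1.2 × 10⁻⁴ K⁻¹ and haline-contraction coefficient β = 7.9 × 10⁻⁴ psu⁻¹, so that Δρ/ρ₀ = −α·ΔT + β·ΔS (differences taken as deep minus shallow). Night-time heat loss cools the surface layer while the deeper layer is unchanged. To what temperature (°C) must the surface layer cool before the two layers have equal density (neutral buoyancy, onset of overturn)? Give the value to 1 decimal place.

10.5 °C

Neutral buoyancy requires Δρ = 0, i.e. −α(T_deep − T_surf′) + β(S_deep − S_surf) = 0.
T_surf′ = T_deep − (β/α)·ΔS = 13.3 − (7.9 × 10⁻⁴/1.2 × 10⁻⁴)·(+0.43) = 10.469 °C.
Cooling required: 12.7 − (10.469) = 2.231 °C.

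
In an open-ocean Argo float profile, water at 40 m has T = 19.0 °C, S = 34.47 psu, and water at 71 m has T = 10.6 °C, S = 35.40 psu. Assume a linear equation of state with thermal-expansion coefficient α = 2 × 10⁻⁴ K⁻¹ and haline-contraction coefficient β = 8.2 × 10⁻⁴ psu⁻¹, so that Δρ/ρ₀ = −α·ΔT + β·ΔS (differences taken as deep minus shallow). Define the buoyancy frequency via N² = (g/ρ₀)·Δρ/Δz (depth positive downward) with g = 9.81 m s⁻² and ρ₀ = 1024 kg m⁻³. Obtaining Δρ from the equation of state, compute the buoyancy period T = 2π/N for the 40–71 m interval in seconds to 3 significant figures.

226 s

ΔT = -8.4 K, ΔS = +0.93 psu (deep − shallow).
Δρ/ρ₀ = −αΔT + βΔS = 1.68 × 10⁻³ + 7.626 × 10⁻⁴ = 2.4426 × 10⁻³, so Δρ ≈ 2.501 kg m⁻³.
N² = (g/ρ₀)·Δρ/Δz = g·(Δρ/ρ₀)/Δz = 9.81 × 2.4426 × 10⁻³ / 31 = 7.7296 × 10⁻⁴ s⁻².
N = √(7.7296 × 10⁻⁴) = 0.027802 rad s⁻¹ → T = 2π/N = 226.00 s ≈ 226 s.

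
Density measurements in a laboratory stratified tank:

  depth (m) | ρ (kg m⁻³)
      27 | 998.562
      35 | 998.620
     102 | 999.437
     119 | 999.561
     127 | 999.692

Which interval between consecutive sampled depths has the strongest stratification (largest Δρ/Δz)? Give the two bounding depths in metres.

119–127 m

Compute the density gradient over each adjacent pair:
  27–35 m: Δρ/Δz = 0.058/8 = 7.3 × 10⁻³ kg m⁻⁴
  35–102 m: Δρ/Δz = 0.817/67 = 0.012 kg m⁻⁴
  102–119 m: Δρ/Δz = 0.124/17 = 7.3 × 10⁻³ kg m⁻⁴
  119–127 m: Δρ/Δz = 0.131/8 = 0.016 kg m⁻⁴
The largest gradient is in the 119–127 m interval — the pycnocline.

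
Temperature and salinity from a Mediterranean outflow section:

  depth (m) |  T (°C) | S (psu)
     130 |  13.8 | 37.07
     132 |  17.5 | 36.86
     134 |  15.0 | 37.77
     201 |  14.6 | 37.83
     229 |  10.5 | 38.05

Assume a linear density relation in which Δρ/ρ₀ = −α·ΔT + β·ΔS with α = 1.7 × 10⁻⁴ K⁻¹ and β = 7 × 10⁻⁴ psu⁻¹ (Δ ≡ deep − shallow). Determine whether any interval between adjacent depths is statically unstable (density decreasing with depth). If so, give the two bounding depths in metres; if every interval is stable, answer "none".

130–132 m

Evaluate Δρ/ρ₀ = −αΔT + βΔS across each adjacent pair:
  130–132 m: −αΔT+βΔS = −(1.7 × 10⁻⁴)(+3.7)+(7 × 10⁻⁴)(-0.21) = -7.8 × 10⁻⁴ → UNSTABLE
  132–134 m: −αΔT+βΔS = −(1.7 × 10⁻⁴)(-2.5)+(7 × 10⁻⁴)(+0.91) = 1.1 × 10⁻³ → stable
  134–201 m: −αΔT+βΔS = −(1.7 × 10⁻⁴)(-0.4)+(7 × 10⁻⁴)(+0.06) = 1.1 × 10⁻⁴ → stable
  201–229 m: −αΔT+βΔS = −(1.7 × 10⁻⁴)(-4.1)+(7 × 10⁻⁴)(+0.22) = 8.5 × 10⁻⁴ → stable
The 130–132 m interval has Δρ < 0: lighter water underlies denser water.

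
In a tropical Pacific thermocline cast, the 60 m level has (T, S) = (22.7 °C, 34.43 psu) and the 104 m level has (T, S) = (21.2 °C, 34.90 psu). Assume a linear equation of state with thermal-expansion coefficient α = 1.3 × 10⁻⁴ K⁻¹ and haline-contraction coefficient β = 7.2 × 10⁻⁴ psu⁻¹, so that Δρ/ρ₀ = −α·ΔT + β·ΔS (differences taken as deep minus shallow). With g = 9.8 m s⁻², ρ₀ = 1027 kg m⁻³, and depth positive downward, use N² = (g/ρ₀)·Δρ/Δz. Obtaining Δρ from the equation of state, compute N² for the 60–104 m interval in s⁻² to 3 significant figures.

1.19 × 10⁻⁴ s⁻²

ΔT = -1.5 K, ΔS = +0.47 psu (deep − shallow).
Δρ/ρ₀ = −αΔT + βΔS = 1.95 × 10⁻⁴ + 3.384 × 10⁻⁴ = 5.334 × 10⁻⁴, so Δρ ≈ 0.5478 kg m⁻³.
N² = (g/ρ₀)·Δρ/Δz = g·(Δρ/ρ₀)/Δz = 9.8 × 5.334 × 10⁻⁴ / 44 = 1.1880 × 10⁻⁴ s⁻² ≈ 1.19 × 10⁻⁴ s⁻².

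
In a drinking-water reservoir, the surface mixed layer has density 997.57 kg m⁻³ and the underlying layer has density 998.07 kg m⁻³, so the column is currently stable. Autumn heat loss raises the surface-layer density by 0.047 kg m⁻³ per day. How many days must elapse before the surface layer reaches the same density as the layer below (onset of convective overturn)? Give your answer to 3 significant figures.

10.6 days

Density deficit of the surface layer: 998.07 − 997.57 = 0.5 kg m⁻³.
Required change = 0.5 / 0.047 = 10.6 days.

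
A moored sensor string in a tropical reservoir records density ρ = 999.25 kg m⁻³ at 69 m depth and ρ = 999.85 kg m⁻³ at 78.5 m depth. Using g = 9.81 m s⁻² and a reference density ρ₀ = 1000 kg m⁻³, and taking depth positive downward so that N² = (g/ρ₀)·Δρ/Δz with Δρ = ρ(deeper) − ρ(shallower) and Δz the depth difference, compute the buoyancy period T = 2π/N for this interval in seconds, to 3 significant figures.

252 s

Δρ = 999.85 − 999.25 = 0.60 kg m⁻³ over Δz = 78.5 − 69 = 9.5 m.
N² = (9.81/1000) × (0.60/9.5) = 6.1958 × 10⁻⁴ s⁻².
N = √(6.1958 × 10⁻⁴) = 0.024891 rad s⁻¹, so T = 2π/N = 252.43 s ≈ 252 s.
A positive N² confirms static stability across the interval.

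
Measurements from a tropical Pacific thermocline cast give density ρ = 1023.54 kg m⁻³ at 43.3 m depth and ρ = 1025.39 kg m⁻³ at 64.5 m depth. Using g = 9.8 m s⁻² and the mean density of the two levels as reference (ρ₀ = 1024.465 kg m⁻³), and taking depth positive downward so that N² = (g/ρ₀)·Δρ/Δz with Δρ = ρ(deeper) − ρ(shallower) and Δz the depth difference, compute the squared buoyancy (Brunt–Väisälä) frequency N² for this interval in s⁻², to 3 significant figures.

Δρ = 1025.39 − 1023.54 = 1.85 kg m⁻³ over Δz = 64.5 − 43.3 = 21.2 m.
N² = (9.8/1024.465) × (1.85/21.2) = 8.3477 × 10⁻⁴ s⁻² ≈ 8.35 × 10⁻⁴ s⁻².

8.35 × 10⁻⁴ s⁻²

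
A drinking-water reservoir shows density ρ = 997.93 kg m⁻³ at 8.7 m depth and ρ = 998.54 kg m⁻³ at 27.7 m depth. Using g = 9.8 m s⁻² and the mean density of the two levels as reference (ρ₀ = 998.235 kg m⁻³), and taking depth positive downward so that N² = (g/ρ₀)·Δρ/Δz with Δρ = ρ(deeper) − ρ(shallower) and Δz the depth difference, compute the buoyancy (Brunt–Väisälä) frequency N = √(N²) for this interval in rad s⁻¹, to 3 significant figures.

0.0178 rad s⁻¹

Δρ = 998.54 − 997.93 = 0.61 kg m⁻³ over Δz = 27.7 − 8.7 = 19 m.
N² = (9.8/998.235) × (0.61/19) = 3.1519 × 10⁻⁴ s⁻².
N = √(3.1519 × 10⁻⁴) = 0.017754 rad s⁻¹ ≈ 0.0178 rad s⁻¹.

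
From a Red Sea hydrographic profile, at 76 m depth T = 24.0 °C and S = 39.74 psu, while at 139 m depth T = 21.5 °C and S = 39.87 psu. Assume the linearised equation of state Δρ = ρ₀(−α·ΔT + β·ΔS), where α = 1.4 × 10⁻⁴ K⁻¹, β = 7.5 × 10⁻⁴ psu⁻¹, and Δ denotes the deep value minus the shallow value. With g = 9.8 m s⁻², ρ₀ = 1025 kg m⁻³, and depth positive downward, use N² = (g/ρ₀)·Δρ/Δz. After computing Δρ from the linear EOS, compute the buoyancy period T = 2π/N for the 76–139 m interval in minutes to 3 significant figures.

ΔT = -2.5 K, ΔS = +0.13 psu (deep − shallow).
Δρ/ρ₀ = −αΔT + βΔS = 3.50 × 10⁻⁴ + 9.75 × 10⁻⁵ = 4.475 × 10⁻⁴, so Δρ ≈ 0.4587 kg m⁻³.
N² = (g/ρ₀)·Δρ/Δz = g·(Δρ/ρ₀)/Δz = 9.8 × 4.475 × 10⁻⁴ / 63 = 6.9611 × 10⁻⁵ s⁻².
N = √(6.9611 × 10⁻⁵) = 8.3433 × 10⁻³ rad s⁻¹ → T = 2π/N = 753.08 s = 12.551 min ≈ 12.6 min.

12.6 min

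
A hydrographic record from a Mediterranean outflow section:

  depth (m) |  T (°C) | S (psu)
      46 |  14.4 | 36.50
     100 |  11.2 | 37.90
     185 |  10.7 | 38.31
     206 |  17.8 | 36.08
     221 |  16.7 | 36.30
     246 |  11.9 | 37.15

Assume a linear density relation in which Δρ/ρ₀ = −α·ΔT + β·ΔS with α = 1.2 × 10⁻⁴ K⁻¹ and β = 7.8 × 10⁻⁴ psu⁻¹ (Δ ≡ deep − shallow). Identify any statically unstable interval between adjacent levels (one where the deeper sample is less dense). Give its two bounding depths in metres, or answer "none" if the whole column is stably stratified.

185–206 m

Evaluate Δρ/ρ₀ = −αΔT + βΔS across each adjacent pair:
  46–100 m: −αΔT+βΔS = −(1.2 × 10⁻⁴)(-3.2)+(7.8 × 10⁻⁴)(+1.40) = 1.5 × 10⁻³ → stable
  100–185 m: −αΔT+βΔS = −(1.2 × 10⁻⁴)(-0.5)+(7.8 × 10⁻⁴)(+0.41) = 3.8 × 10⁻⁴ → stable
  185–206 m: −αΔT+βΔS = −(1.2 × 10⁻⁴)(+7.1)+(7.8 × 10⁻⁴)(-2.23) = -2.6 × 10⁻³ → UNSTABLE
  206–221 m: −αΔT+βΔS = −(1.2 × 10⁻⁴)(-1.1)+(7.8 × 10⁻⁴)(+0.22) = 3.0 × 10⁻⁴ → stable
  221–246 m: −αΔT+βΔS = −(1.2 × 10⁻⁴)(-4.8)+(7.8 × 10⁻⁴)(+0.85) = 1.2 × 10⁻³ → stable
The 185–206 m interval has Δρ < 0: lighter water underlies denser water.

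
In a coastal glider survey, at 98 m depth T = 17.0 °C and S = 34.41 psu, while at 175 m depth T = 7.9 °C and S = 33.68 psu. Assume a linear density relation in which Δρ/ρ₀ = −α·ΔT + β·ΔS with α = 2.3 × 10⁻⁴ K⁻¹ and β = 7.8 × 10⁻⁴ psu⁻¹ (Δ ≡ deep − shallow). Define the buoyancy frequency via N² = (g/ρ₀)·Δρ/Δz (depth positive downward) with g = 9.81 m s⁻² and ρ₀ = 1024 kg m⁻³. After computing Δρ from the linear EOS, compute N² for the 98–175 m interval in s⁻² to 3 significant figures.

1.94 × 10⁻⁴ s⁻²

ΔT = -9.1 K, ΔS = -0.73 psu (deep − shallow).
Δρ/ρ₀ = −αΔT + βΔS = 2.093 × 10⁻³ − 5.694 × 10⁻⁴ = 1.5236 × 10⁻³, so Δρ ≈ 1.560 kg m⁻³.
N² = (g/ρ₀)·Δρ/Δz = g·(Δρ/ρ₀)/Δz = 9.81 × 1.5236 × 10⁻³ / 77 = 1.9411 × 10⁻⁴ s⁻² ≈ 1.94 × 10⁻⁴ s⁻².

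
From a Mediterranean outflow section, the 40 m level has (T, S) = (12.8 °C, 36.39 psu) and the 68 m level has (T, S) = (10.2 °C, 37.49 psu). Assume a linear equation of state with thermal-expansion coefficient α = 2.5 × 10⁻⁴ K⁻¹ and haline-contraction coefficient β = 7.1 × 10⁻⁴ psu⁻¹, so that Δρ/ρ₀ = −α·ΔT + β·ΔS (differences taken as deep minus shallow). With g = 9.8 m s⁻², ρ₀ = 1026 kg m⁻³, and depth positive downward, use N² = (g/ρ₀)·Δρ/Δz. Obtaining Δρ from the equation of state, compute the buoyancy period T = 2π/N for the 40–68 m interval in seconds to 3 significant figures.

ΔT = -2.6 K, ΔS = +1.10 psu (deep − shallow).
Δρ/ρ₀ = −αΔT + βΔS = 6.50 × 10⁻⁴ + 7.81 × 10⁻⁴ = 1.431 × 10⁻³, so Δρ ≈ 1.468 kg m⁻³.
N² = (g/ρ₀)·Δρ/Δz = g·(Δρ/ρ₀)/Δz = 9.8 × 1.431 × 10⁻³ / 28 = 5.0085 × 10⁻⁴ s⁻².
N = √(5.0085 × 10⁻⁴) = 0.022380 rad s⁻¹ → T = 2π/N = 280.75 s ≈ 281 s.

281 s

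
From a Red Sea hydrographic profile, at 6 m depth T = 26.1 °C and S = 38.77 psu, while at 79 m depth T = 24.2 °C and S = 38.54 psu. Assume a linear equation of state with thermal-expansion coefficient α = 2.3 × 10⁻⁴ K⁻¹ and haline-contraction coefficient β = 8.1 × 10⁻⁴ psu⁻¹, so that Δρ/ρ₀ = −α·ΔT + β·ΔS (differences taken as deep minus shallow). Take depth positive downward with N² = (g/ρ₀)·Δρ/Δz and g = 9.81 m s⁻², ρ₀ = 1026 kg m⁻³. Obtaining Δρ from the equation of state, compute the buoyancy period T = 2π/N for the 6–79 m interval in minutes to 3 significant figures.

ΔT = -1.9 K, ΔS = -0.23 psu (deep − shallow).
Δρ/ρ₀ = −αΔT + βΔS = 4.37 × 10⁻⁴ − 1.863 × 10⁻⁴ = 2.507 × 10⁻⁴, so Δρ ≈ 0.2572 kg m⁻³.
N² = (g/ρ₀)·Δρ/Δz = g·(Δρ/ρ₀)/Δz = 9.81 × 2.507 × 10⁻⁴ / 73 = 3.3690 × 10⁻⁵ s⁻².
N = √(3.3690 × 10⁻⁵) = 5.8043 × 10⁻³ rad s⁻¹ → T = 2π/N = 1.0825 × 10³ s = 18.042 min ≈ 18.0 min.

18.0 min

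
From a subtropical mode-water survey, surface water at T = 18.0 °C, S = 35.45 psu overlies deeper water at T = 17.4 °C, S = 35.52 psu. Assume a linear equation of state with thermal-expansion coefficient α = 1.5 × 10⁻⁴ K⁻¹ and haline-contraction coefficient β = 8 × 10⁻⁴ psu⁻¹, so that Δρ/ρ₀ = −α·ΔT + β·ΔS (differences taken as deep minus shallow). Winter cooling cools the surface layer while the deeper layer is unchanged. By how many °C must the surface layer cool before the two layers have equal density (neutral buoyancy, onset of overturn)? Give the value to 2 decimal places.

0.97 °C

Neutral buoyancy requires Δρ = 0, i.e. −α(T_deep − T_surf′) + β(S_deep − S_surf) = 0.
T_surf′ = T_deep − (β/α)·ΔS = 17.4 − (8 × 10⁻⁴/1.5 × 10⁻⁴)·(+0.07) = 17.0267 °C.
Cooling required: 18.0 − (17.0267) = 0.9733 °C.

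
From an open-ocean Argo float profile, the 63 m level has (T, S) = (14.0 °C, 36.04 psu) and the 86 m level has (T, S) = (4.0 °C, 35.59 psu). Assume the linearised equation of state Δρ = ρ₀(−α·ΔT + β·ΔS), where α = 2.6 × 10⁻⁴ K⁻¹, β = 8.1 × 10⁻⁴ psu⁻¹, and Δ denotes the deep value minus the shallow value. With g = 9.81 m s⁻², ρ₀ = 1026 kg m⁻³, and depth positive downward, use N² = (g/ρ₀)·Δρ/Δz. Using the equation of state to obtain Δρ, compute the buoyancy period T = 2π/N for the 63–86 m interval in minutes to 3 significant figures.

3.39 min

ΔT = -10.0 K, ΔS = -0.45 psu (deep − shallow).
Δρ/ρ₀ = −αΔT + βΔS = 2.60 × 10⁻³ − 3.645 × 10⁻⁴ = 2.2355 × 10⁻³, so Δρ ≈ 2.294 kg m⁻³.
N² = (g/ρ₀)·Δρ/Δz = g·(Δρ/ρ₀)/Δz = 9.81 × 2.2355 × 10⁻³ / 23 = 9.5349 × 10⁻⁴ s⁻².
N = √(9.5349 × 10⁻⁴) = 0.030879 rad s⁻¹ → T = 2π/N = 203.48 s = 3.3913 min ≈ 3.39 min.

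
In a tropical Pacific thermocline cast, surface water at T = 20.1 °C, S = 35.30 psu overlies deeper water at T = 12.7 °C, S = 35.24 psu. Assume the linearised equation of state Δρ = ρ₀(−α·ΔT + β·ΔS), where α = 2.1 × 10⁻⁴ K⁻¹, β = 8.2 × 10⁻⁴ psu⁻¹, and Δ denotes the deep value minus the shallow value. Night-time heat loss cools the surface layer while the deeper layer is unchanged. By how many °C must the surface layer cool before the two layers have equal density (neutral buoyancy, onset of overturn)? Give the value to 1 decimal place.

Neutral buoyancy requires Δρ = 0, i.e. −α(T_deep − T_surf′) + β(S_deep − S_surf) = 0.
T_surf′ = T_deep − (β/α)·ΔS = 12.7 − (8.2 × 10⁻⁴/2.1 × 10⁻⁴)·(-0.06) = 12.934 °C.
Cooling required: 20.1 − (12.934) = 7.166 °C.

7.2 °C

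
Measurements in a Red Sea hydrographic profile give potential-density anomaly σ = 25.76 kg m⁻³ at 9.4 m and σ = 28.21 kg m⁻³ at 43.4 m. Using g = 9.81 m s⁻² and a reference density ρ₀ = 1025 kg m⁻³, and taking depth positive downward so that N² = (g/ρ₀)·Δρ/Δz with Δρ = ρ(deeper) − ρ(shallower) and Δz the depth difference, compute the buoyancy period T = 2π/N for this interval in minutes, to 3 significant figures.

Δρ = 1028.21 − 1025.76 = 2.45 kg m⁻³ over Δz = 43.4 − 9.4 = 34 m.
N² = (9.81/1025) × (2.45/34) = 6.8966 × 10⁻⁴ s⁻².
N = √(6.8966 × 10⁻⁴) = 0.026261 rad s⁻¹, so T = 2π/N = 239.26 s = 3.9877 min ≈ 3.99 min.
A positive N² confirms static stability across the interval.

3.99 min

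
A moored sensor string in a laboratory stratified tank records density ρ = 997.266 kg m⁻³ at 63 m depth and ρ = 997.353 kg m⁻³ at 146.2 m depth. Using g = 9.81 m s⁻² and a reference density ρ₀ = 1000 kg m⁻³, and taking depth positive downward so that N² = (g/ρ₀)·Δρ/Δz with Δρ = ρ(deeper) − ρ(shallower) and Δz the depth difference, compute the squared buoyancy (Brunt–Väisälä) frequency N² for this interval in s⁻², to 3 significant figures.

1.03 × 10⁻⁵ s⁻²

Δρ = 997.353 − 997.266 = 0.087 kg m⁻³ over Δz = 146.2 − 63 = 83.2 m.
N² = (9.81/1000) × (0.087/83.2) = 1.0258 × 10⁻⁵ s⁻² ≈ 1.03 × 10⁻⁵ s⁻².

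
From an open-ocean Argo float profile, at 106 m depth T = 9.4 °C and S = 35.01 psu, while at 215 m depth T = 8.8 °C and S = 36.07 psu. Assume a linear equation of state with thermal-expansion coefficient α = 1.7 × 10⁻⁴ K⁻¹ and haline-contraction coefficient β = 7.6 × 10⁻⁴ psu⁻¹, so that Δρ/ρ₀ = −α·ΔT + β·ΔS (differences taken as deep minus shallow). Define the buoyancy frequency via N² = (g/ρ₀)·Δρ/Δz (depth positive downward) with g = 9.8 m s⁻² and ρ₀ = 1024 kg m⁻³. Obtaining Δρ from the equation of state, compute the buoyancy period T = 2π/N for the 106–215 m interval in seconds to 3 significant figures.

ΔT = -0.6 K, ΔS = +1.06 psu (deep − shallow).
Δρ/ρ₀ = −αΔT + βΔS = 1.02 × 10⁻⁴ + 8.056 × 10⁻⁴ = 9.076 × 10⁻⁴, so Δρ ≈ 0.9294 kg m⁻³.
N² = (g/ρ₀)·Δρ/Δz = g·(Δρ/ρ₀)/Δz = 9.8 × 9.076 × 10⁻⁴ / 109 = 8.1601 × 10⁻⁵ s⁻².
N = √(8.1601 × 10⁻⁵) = 9.0333 × 10⁻³ rad s⁻¹ → T = 2π/N = 695.56 s ≈ 696 s.

696 s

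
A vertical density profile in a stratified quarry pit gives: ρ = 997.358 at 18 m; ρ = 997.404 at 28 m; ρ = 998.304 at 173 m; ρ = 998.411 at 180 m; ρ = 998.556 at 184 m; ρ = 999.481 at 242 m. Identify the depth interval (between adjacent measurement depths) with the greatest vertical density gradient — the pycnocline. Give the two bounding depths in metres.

180–184 m

Compute the density gradient over each adjacent pair:
  18–28 m: Δρ/Δz = 0.046/10 = 4.6 × 10⁻³ kg m⁻⁴
  28–173 m: Δρ/Δz = 0.900/145 = 6.2 × 10⁻³ kg m⁻⁴
  173–180 m: Δρ/Δz = 0.107/7 = 0.015 kg m⁻⁴
  180–184 m: Δρ/Δz = 0.145/4 = 0.036 kg m⁻⁴
  184–242 m: Δρ/Δz = 0.925/58 = 0.016 kg m⁻⁴
The largest gradient is in the 180–184 m interval — the pycnocline.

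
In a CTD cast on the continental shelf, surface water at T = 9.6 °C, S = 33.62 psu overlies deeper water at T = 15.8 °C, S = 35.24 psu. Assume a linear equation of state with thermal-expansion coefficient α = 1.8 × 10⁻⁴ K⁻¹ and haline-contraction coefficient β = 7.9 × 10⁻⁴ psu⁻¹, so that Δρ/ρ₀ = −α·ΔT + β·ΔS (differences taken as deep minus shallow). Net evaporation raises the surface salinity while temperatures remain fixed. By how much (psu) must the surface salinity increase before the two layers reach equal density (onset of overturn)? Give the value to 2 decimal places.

Neutral buoyancy requires −α(T_deep − T_surf) + β(S_deep − S_surf′) = 0.
S_surf′ = S_deep − (α/β)·ΔT = 35.24 − (1.8 × 10⁻⁴/7.9 × 10⁻⁴)·(+6.2) = 33.8273 psu.
Increase required: 33.8273 − 33.62 = 0.2073 psu.

0.21 psu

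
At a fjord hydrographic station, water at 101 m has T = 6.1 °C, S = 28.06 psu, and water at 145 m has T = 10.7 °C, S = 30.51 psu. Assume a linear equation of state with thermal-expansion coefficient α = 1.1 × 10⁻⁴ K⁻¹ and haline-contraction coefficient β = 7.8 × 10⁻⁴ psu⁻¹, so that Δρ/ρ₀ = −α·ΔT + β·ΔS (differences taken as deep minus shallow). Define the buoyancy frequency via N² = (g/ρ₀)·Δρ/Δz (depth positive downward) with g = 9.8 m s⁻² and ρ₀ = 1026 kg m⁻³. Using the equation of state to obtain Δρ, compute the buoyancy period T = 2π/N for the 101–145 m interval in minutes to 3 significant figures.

5.92 min

ΔT = +4.6 K, ΔS = +2.45 psu (deep − shallow).
Δρ/ρ₀ = −αΔT + βΔS = -5.06 × 10⁻⁴ + 1.911 × 10⁻³ = 1.405 × 10⁻³, so Δρ ≈ 1.442 kg m⁻³.
N² = (g/ρ₀)·Δρ/Δz = g·(Δρ/ρ₀)/Δz = 9.8 × 1.405 × 10⁻³ / 44 = 3.1293 × 10⁻⁴ s⁻².
N = √(3.1293 × 10⁻⁴) = 0.017690 rad s⁻¹ → T = 2π/N = 355.18 s = 5.9197 min ≈ 5.92 min.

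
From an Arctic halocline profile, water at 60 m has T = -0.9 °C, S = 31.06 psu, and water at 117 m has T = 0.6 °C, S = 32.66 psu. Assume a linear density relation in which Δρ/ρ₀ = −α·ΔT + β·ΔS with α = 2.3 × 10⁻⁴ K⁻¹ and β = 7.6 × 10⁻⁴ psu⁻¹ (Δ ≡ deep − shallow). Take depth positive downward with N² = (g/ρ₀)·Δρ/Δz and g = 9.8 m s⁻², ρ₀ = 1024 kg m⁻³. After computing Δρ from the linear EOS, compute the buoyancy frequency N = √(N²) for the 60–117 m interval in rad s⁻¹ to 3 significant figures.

ΔT = +1.5 K, ΔS = +1.60 psu (deep − shallow).
Δρ/ρ₀ = −αΔT + βΔS = -3.45 × 10⁻⁴ + 1.216 × 10⁻³ = 8.71 × 10⁻⁴, so Δρ ≈ 0.8919 kg m⁻³.
N² = (g/ρ₀)·Δρ/Δz = g·(Δρ/ρ₀)/Δz = 9.8 × 8.71 × 10⁻⁴ / 57 = 1.4975 × 10⁻⁴ s⁻².
N = √(1.4975 × 10⁻⁴) = 0.012237 rad s⁻¹ ≈ 0.0122 rad s⁻¹.

0.0122 rad s⁻¹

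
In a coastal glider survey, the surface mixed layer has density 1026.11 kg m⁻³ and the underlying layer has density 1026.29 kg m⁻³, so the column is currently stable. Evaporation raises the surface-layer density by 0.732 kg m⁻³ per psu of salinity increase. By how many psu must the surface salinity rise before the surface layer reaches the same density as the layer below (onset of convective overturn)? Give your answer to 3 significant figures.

0.246 psu

Density deficit of the surface layer: 1026.29 − 1026.11 = 0.18 kg m⁻³.
Required change = 0.18 / 0.732 = 0.246 psu.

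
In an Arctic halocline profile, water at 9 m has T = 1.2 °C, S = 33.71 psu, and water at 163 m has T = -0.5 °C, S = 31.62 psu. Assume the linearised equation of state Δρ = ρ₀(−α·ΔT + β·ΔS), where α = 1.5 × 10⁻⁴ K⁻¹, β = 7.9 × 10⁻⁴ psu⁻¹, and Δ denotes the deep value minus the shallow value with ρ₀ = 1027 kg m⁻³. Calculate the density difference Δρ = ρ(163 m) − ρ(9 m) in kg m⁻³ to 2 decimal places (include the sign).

-1.43 kg m⁻³

ΔT = -1.7 K, ΔS = -2.09 psu (deep − shallow).
Δρ/ρ₀ = −(1.5 × 10⁻⁴)(-1.7) + (7.9 × 10⁻⁴)(-2.09) = -1.3961 × 10⁻³.
Δρ = 1027 × (-1.3961 × 10⁻³) = -1.43 kg m⁻³.
Negative Δρ: lighter below, statically unstable.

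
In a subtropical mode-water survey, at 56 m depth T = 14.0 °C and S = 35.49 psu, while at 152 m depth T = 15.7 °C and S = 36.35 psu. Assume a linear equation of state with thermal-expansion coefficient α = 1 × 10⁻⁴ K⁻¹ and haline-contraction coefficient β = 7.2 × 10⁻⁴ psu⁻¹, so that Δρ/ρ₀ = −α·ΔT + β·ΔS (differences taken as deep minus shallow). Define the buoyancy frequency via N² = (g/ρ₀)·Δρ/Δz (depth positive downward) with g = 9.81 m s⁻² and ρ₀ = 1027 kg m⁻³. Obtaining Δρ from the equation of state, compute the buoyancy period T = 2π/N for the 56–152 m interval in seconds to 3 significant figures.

927 s

ΔT = +1.7 K, ΔS = +0.86 psu (deep − shallow).
Δρ/ρ₀ = −αΔT + βΔS = -1.70 × 10⁻⁴ + 6.192 × 10⁻⁴ = 4.492 × 10⁻⁴, so Δρ ≈ 0.4613 kg m⁻³.
N² = (g/ρ₀)·Δρ/Δz = g·(Δρ/ρ₀)/Δz = 9.81 × 4.492 × 10⁻⁴ / 96 = 4.5903 × 10⁻⁵ s⁻².
N = √(4.5903 × 10⁻⁵) = 6.7752 × 10⁻³ rad s⁻¹ → T = 2π/N = 927.38 s ≈ 927 s.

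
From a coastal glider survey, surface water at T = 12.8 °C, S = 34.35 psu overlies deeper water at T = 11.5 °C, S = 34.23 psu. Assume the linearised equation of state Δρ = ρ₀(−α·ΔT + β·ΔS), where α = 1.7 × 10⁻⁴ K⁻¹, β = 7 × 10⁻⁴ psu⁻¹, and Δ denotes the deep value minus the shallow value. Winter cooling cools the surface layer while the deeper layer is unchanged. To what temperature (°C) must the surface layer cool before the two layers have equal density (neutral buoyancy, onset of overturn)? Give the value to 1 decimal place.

12.0 °C

Neutral buoyancy requires Δρ = 0, i.e. −α(T_deep − T_surf′) + β(S_deep − S_surf) = 0.
T_surf′ = T_deep − (β/α)·ΔS = 11.5 − (7 × 10⁻⁴/1.7 × 10⁻⁴)·(-0.12) = 11.994 °C.
Cooling required: 12.8 − (11.994) = 0.806 °C.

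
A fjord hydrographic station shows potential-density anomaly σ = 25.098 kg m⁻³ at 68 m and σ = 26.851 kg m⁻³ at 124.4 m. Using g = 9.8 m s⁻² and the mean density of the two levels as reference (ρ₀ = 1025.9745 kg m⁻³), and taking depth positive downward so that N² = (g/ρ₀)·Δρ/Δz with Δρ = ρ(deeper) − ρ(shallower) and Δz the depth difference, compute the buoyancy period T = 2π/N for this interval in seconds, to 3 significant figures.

365 s

Δρ = 1026.851 − 1025.098 = 1.753 kg m⁻³ over Δz = 124.4 − 68 = 56.4 m.
N² = (9.8/1025.9745) × (1.753/56.4) = 2.9689 × 10⁻⁴ s⁻².
N = √(2.9689 × 10⁻⁴) = 0.017230 rad s⁻¹, so T = 2π/N = 364.67 s ≈ 365 s.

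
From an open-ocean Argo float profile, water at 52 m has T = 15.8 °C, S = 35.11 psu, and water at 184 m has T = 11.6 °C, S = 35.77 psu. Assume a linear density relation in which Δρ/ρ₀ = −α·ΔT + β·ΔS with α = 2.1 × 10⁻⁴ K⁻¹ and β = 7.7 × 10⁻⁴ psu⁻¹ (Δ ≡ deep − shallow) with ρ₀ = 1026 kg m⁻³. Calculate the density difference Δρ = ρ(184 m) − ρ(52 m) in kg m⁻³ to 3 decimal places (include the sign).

+1.426 kg m⁻³

ΔT = -4.2 K, ΔS = +0.66 psu (deep − shallow).
Δρ/ρ₀ = −(2.1 × 10⁻⁴)(-4.2) + (7.7 × 10⁻⁴)(+0.66) = 1.3902 × 10⁻³.
Δρ = 1026 × (1.3902 × 10⁻³) = +1.426 kg m⁻³.
Positive Δρ: denser below, stable.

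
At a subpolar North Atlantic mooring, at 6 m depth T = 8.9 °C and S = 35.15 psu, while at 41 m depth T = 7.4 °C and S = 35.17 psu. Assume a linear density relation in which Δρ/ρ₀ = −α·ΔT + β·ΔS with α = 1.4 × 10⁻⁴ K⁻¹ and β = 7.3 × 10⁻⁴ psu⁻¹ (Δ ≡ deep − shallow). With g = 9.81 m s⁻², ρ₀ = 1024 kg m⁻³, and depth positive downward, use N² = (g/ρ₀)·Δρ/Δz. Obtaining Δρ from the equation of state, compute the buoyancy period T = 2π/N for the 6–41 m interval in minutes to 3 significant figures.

ΔT = -1.5 K, ΔS = +0.02 psu (deep − shallow).
Δρ/ρ₀ = −αΔT + βΔS = 2.10 × 10⁻⁴ + 1.46 × 10⁻⁵ = 2.246 × 10⁻⁴, so Δρ ≈ 0.2300 kg m⁻³.
N² = (g/ρ₀)·Δρ/Δz = g·(Δρ/ρ₀)/Δz = 9.81 × 2.246 × 10⁻⁴ / 35 = 6.2952 × 10⁻⁵ s⁻².
N = √(6.2952 × 10⁻⁵) = 7.9342 × 10⁻³ rad s⁻¹ → T = 2π/N = 791.91 s = 13.198 min ≈ 13.2 min.

13.2 min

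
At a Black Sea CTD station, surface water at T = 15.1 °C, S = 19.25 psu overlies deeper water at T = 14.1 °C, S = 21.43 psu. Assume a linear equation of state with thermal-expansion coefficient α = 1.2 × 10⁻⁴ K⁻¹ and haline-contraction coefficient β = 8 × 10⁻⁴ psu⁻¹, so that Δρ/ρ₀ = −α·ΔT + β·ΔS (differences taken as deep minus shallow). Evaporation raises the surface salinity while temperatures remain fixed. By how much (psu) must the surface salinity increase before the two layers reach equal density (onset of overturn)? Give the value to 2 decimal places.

2.33 psu

Neutral buoyancy requires −α(T_deep − T_surf) + β(S_deep − S_surf′) = 0.
S_surf′ = S_deep − (α/β)·ΔT = 21.43 − (1.2 × 10⁻⁴/8 × 10⁻⁴)·(-1.0) = 21.5800 psu.
Increase required: 21.5800 − 19.25 = 2.3300 psu.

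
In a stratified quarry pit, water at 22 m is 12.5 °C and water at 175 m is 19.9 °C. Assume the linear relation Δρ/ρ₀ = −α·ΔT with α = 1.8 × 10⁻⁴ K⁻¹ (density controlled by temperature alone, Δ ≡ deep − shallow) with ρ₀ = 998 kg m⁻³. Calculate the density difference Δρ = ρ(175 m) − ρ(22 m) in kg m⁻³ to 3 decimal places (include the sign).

-1.329 kg m⁻³

ΔT = +7.4 K, Δρ/ρ₀ = −αΔT = -1.332 × 10⁻³.
Δρ = 998 × (-1.332 × 10⁻³) = -1.329 kg m⁻³.
Negative Δρ: lighter below, statically unstable.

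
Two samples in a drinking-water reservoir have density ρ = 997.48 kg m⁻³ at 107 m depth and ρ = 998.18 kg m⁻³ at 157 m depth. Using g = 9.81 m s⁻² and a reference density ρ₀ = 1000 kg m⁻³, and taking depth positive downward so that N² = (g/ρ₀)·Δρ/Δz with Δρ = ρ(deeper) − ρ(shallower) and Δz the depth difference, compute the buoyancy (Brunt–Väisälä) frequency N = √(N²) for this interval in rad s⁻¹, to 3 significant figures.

0.0117 rad s⁻¹

Δρ = 998.18 − 997.48 = 0.70 kg m⁻³ over Δz = 157 − 107 = 50 m.
N² = (9.81/1000) × (0.70/50) = 1.3734 × 10⁻⁴ s⁻².
N = √(1.3734 × 10⁻⁴) = 0.011719 rad s⁻¹ ≈ 0.0117 rad s⁻¹.
A positive N² confirms static stability across the interval.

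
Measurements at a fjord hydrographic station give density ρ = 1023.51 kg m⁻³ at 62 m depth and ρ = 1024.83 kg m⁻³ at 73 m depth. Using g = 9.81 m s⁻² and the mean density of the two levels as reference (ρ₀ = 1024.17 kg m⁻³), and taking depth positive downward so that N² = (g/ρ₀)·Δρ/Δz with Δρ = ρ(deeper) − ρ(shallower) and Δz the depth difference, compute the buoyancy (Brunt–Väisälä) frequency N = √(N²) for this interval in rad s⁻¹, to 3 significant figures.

0.0339 rad s⁻¹

Δρ = 1024.83 − 1023.51 = 1.32 kg m⁻³ over Δz = 73 − 62 = 11 m.
N² = (9.81/1024.17) × (1.32/11) = 1.1494 × 10⁻³ s⁻².
N = √(1.1494 × 10⁻³) = 0.033903 rad s⁻¹ ≈ 0.0339 rad s⁻¹.
Since Δρ > 0 the layer is stably stratified.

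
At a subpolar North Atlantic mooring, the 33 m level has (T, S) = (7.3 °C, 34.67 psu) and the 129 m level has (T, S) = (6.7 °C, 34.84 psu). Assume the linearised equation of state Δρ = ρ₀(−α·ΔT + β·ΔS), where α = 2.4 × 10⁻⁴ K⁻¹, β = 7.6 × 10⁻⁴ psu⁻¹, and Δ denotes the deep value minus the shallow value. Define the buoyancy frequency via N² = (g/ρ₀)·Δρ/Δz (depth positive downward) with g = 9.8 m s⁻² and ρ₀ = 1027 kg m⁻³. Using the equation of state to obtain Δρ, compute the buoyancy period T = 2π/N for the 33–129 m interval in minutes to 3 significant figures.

19.8 min

ΔT = -0.6 K, ΔS = +0.17 psu (deep − shallow).
Δρ/ρ₀ = −αΔT + βΔS = 1.44 × 10⁻⁴ + 1.292 × 10⁻⁴ = 2.732 × 10⁻⁴, so Δρ ≈ 0.2806 kg m⁻³.
N² = (g/ρ₀)·Δρ/Δz = g·(Δρ/ρ₀)/Δz = 9.8 × 2.732 × 10⁻⁴ / 96 = 2.7889 × 10⁻⁵ s⁻².
N = √(2.7889 × 10⁻⁵) = 5.2810 × 10⁻³ rad s⁻¹ → T = 2π/N = 1.1898 × 10³ s = 19.830 min ≈ 19.8 min.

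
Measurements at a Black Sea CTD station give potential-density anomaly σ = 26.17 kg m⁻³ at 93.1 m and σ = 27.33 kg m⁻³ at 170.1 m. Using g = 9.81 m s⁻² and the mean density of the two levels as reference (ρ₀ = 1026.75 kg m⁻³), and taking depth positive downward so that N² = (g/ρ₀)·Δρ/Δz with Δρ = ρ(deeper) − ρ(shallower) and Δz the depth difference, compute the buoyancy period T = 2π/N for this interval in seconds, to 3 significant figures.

524 s

Δρ = 1027.33 − 1026.17 = 1.16 kg m⁻³ over Δz = 170.1 − 93.1 = 77 m.
N² = (9.81/1026.75) × (1.16/77) = 1.4394 × 10⁻⁴ s⁻².
N = √(1.4394 × 10⁻⁴) = 0.011997 rad s⁻¹, so T = 2π/N = 523.73 s ≈ 524 s.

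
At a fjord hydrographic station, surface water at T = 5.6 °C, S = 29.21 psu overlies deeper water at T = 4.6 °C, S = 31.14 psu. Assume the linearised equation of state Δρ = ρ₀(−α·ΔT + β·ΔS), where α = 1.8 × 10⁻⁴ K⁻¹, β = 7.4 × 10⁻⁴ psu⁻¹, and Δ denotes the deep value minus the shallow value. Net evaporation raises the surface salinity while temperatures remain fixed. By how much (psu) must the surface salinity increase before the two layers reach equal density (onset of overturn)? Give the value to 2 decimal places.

Neutral buoyancy requires −α(T_deep − T_surf) + β(S_deep − S_surf′) = 0.
S_surf′ = S_deep − (α/β)·ΔT = 31.14 − (1.8 × 10⁻⁴/7.4 × 10⁻⁴)·(-1.0) = 31.3832 psu.
Increase required: 31.3832 − 29.21 = 2.1732 psu.

2.17 psu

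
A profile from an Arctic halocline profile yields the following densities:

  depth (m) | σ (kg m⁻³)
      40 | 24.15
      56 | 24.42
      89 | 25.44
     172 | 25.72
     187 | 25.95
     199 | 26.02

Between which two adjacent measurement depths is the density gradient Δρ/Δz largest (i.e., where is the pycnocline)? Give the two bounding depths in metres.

Compute the density gradient over each adjacent pair:
  40–56 m: Δρ/Δz = 0.27/16 = 0.017 kg m⁻⁴
  56–89 m: Δρ/Δz = 1.02/33 = 0.031 kg m⁻⁴
  89–172 m: Δρ/Δz = 0.28/83 = 3.4 × 10⁻³ kg m⁻⁴
  172–187 m: Δρ/Δz = 0.23/15 = 0.015 kg m⁻⁴
  187–199 m: Δρ/Δz = 0.07/12 = 5.8 × 10⁻³ kg m⁻⁴
The largest gradient is in the 56–89 m interval — the pycnocline.

56–89 m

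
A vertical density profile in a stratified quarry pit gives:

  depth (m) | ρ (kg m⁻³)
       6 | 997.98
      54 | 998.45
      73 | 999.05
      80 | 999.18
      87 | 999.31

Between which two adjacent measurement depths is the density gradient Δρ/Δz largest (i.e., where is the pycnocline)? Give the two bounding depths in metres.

Compute the density gradient over each adjacent pair:
  6–54 m: Δρ/Δz = 0.47/48 = 9.8 × 10⁻³ kg m⁻⁴
  54–73 m: Δρ/Δz = 0.60/19 = 0.032 kg m⁻⁴
  73–80 m: Δρ/Δz = 0.13/7 = 0.019 kg m⁻⁴
  80–87 m: Δρ/Δz = 0.13/7 = 0.019 kg m⁻⁴
The largest gradient is in the 54–73 m interval — the pycnocline.

54–73 m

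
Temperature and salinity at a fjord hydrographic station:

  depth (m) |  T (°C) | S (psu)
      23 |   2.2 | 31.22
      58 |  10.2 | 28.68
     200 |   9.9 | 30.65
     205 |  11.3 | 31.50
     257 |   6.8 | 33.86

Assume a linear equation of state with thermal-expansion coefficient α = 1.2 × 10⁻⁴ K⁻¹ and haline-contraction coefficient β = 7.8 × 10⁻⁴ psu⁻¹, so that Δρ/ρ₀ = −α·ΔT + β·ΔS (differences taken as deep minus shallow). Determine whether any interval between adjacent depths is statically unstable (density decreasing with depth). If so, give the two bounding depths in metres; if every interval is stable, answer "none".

23–58 m

Evaluate Δρ/ρ₀ = −αΔT + βΔS across each adjacent pair:
  23–58 m: −αΔT+βΔS = −(1.2 × 10⁻⁴)(+8.0)+(7.8 × 10⁻⁴)(-2.54) = -2.9 × 10⁻³ → UNSTABLE
  58–200 m: −αΔT+βΔS = −(1.2 × 10⁻⁴)(-0.3)+(7.8 × 10⁻⁴)(+1.97) = 1.6 × 10⁻³ → stable
  200–205 m: −αΔT+βΔS = −(1.2 × 10⁻⁴)(+1.4)+(7.8 × 10⁻⁴)(+0.85) = 4.9 × 10⁻⁴ → stable
  205–257 m: −αΔT+βΔS = −(1.2 × 10⁻⁴)(-4.5)+(7.8 × 10⁻⁴)(+2.36) = 2.4 × 10⁻³ → stable
The 23–58 m interval has Δρ < 0: lighter water underlies denser water.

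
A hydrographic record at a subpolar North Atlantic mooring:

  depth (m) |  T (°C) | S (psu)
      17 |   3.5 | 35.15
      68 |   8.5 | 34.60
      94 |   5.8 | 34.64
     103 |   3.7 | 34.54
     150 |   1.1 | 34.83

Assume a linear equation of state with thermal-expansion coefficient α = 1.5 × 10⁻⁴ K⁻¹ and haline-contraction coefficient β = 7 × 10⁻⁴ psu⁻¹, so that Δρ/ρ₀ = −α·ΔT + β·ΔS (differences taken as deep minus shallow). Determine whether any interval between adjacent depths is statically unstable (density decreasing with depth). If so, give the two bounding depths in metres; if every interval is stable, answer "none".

Evaluate Δρ/ρ₀ = −αΔT + βΔS across each adjacent pair:
  17–68 m: −αΔT+βΔS = −(1.5 × 10⁻⁴)(+5.0)+(7 × 10⁻⁴)(-0.55) = -1.1 × 10⁻³ → UNSTABLE
  68–94 m: −αΔT+βΔS = −(1.5 × 10⁻⁴)(-2.7)+(7 × 10⁻⁴)(+0.04) = 4.3 × 10⁻⁴ → stable
  94–103 m: −αΔT+βΔS = −(1.5 × 10⁻⁴)(-2.1)+(7 × 10⁻⁴)(-0.10) = 2.4 × 10⁻⁴ → stable
  103–150 m: −αΔT+βΔS = −(1.5 × 10⁻⁴)(-2.6)+(7 × 10⁻⁴)(+0.29) = 5.9 × 10⁻⁴ → stable
The 17–68 m interval has Δρ < 0: lighter water underlies denser water.

17–68 m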